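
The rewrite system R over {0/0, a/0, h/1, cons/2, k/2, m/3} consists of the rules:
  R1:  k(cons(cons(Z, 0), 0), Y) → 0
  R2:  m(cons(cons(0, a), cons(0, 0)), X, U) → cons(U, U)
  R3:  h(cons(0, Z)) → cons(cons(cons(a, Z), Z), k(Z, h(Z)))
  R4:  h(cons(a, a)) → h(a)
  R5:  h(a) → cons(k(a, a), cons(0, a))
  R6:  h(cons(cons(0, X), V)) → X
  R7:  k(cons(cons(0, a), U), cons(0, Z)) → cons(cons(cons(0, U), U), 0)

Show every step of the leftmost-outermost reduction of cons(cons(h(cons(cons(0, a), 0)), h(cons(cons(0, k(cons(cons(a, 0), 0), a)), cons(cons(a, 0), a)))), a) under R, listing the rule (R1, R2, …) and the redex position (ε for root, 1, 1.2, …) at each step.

cons(cons(a, 0), a)

1. cons(cons(h(cons(cons(0, a), 0)), h(cons(cons(0, k(cons(cons(a, 0), 0), a)), cons(cons(a, 0), a)))), a)  →  cons(cons(a, h(cons(cons(0, k(cons(cons(a, 0), 0), a)), cons(cons(a, 0), a)))), a)   [R6 at 1.1]
2. cons(cons(a, h(cons(cons(0, k(cons(cons(a, 0), 0), a)), cons(cons(a, 0), a)))), a)  →  cons(cons(a, k(cons(cons(a, 0), 0), a)), a)   [R6 at 1.2]
3. cons(cons(a, k(cons(cons(a, 0), 0), a)), a)  →  cons(cons(a, 0), a)   [R1 at 1.2]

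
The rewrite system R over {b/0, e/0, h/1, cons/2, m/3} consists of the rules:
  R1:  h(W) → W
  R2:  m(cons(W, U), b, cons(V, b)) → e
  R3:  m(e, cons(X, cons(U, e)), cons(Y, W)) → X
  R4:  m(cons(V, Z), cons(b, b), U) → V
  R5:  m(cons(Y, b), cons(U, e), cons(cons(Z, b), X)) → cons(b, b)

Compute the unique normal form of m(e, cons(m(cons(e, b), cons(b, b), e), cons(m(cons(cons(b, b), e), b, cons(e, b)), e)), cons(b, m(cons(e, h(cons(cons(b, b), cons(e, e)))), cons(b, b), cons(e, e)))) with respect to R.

e

1. m(e, cons(m(cons(e, b), cons(b, b), e), cons(m(cons(cons(b, b), e), b, cons(e, b)), e)), cons(b, m(cons(e, h(cons(cons(b, b), cons(e, e)))), cons(b, b), cons(e, e))))  →  m(cons(e, b), cons(b, b), e)   [R3 at ε]
2. m(cons(e, b), cons(b, b), e)  →  e   [R4 at ε]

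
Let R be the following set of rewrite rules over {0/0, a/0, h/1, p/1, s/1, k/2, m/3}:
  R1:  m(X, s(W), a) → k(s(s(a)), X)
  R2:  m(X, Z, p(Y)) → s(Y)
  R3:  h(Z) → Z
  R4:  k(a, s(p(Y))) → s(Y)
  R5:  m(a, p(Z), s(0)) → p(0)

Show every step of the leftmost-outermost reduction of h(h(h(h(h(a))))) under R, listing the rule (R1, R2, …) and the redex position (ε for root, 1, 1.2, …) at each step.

1. h(h(h(h(h(a)))))  →  h(h(h(h(a))))   [R3 at ε]
2. h(h(h(h(a))))  →  h(h(h(a)))   [R3 at ε]
3. h(h(h(a)))  →  h(h(a))   [R3 at ε]
4. h(h(a))  →  h(a)   [R3 at ε]
5. h(a)  →  a   [R3 at ε]

a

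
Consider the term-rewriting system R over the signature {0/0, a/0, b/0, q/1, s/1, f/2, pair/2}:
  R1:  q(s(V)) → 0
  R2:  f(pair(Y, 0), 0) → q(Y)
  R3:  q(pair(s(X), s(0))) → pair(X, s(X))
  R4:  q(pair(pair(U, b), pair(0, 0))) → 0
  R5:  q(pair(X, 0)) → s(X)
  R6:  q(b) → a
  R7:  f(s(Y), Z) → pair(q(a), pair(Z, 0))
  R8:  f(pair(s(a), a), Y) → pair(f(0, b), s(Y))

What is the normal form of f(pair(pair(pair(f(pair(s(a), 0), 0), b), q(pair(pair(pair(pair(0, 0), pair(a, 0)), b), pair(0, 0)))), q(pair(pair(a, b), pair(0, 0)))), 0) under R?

1. f(pair(pair(pair(f(pair(s(a), 0), 0), b), q(pair(pair(pair(pair(0, 0), pair(a, 0)), b), pair(0, 0)))), q(pair(pair(a, b), pair(0, 0)))), 0)  →  f(pair(pair(pair(q(s(a)), b), q(pair(pair(pair(pair(0, 0), pair(a, 0)), b), pair(0, 0)))), q(pair(pair(a, b), pair(0, 0)))), 0)   [R2 at 1.1.1.1]
2. f(pair(pair(pair(q(s(a)), b), q(pair(pair(pair(pair(0, 0), pair(a, 0)), b), pair(0, 0)))), q(pair(pair(a, b), pair(0, 0)))), 0)  →  f(pair(pair(pair(0, b), q(pair(pair(pair(pair(0, 0), pair(a, 0)), b), pair(0, 0)))), q(pair(pair(a, b), pair(0, 0)))), 0)   [R1 at 1.1.1.1]
3. f(pair(pair(pair(0, b), q(pair(pair(pair(pair(0, 0), pair(a, 0)), b), pair(0, 0)))), q(pair(pair(a, b), pair(0, 0)))), 0)  →  f(pair(pair(pair(0, b), 0), q(pair(pair(a, b), pair(0, 0)))), 0)   [R4 at 1.1.2]
4. f(pair(pair(pair(0, b), 0), q(pair(pair(a, b), pair(0, 0)))), 0)  →  f(pair(pair(pair(0, b), 0), 0), 0)   [R4 at 1.2]
5. f(pair(pair(pair(0, b), 0), 0), 0)  →  q(pair(pair(0, b), 0))   [R2 at ε]
6. q(pair(pair(0, b), 0))  →  s(pair(0, b))   [R5 at ε]

s(pair(0, b))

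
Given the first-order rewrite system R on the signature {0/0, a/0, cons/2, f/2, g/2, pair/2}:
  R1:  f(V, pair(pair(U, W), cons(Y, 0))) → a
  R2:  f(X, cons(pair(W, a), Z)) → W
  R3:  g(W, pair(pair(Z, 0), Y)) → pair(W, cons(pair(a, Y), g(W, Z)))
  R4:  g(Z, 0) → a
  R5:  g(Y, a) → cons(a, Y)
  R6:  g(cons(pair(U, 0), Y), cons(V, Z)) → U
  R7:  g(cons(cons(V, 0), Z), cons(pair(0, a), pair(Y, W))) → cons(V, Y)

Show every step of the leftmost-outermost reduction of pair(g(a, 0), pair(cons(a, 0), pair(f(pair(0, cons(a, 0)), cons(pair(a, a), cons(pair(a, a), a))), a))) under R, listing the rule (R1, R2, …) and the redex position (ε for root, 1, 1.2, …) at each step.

pair(a, pair(cons(a, 0), pair(a, a)))

1. pair(g(a, 0), pair(cons(a, 0), pair(f(pair(0, cons(a, 0)), cons(pair(a, a), cons(pair(a, a), a))), a)))  →  pair(a, pair(cons(a, 0), pair(f(pair(0, cons(a, 0)), cons(pair(a, a), cons(pair(a, a), a))), a)))   [R4 at 1]
2. pair(a, pair(cons(a, 0), pair(f(pair(0, cons(a, 0)), cons(pair(a, a), cons(pair(a, a), a))), a)))  →  pair(a, pair(cons(a, 0), pair(a, a)))   [R2 at 2.2.1]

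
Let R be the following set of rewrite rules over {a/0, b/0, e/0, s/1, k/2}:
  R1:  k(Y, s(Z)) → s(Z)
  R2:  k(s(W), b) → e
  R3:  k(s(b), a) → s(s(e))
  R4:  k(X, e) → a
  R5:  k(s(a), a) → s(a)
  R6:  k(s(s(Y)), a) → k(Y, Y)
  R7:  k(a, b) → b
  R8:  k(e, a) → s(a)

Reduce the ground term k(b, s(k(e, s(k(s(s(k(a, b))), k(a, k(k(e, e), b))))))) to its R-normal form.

1. k(b, s(k(e, s(k(s(s(k(a, b))), k(a, k(k(e, e), b)))))))  →  s(k(e, s(k(s(s(k(a, b))), k(a, k(k(e, e), b))))))   [R1 at ε]
2. s(k(e, s(k(s(s(k(a, b))), k(a, k(k(e, e), b))))))  →  s(s(k(s(s(k(a, b))), k(a, k(k(e, e), b)))))   [R1 at 1]
3. s(s(k(s(s(k(a, b))), k(a, k(k(e, e), b)))))  →  s(s(k(s(s(b)), k(a, k(k(e, e), b)))))   [R7 at 1.1.1.1.1]
4. s(s(k(s(s(b)), k(a, k(k(e, e), b)))))  →  s(s(k(s(s(b)), k(a, k(a, b)))))   [R4 at 1.1.2.2.1]
5. s(s(k(s(s(b)), k(a, k(a, b)))))  →  s(s(k(s(s(b)), k(a, b))))   [R7 at 1.1.2.2]
6. s(s(k(s(s(b)), k(a, b))))  →  s(s(k(s(s(b)), b)))   [R7 at 1.1.2]
7. s(s(k(s(s(b)), b)))  →  s(s(e))   [R2 at 1.1]

s(s(e))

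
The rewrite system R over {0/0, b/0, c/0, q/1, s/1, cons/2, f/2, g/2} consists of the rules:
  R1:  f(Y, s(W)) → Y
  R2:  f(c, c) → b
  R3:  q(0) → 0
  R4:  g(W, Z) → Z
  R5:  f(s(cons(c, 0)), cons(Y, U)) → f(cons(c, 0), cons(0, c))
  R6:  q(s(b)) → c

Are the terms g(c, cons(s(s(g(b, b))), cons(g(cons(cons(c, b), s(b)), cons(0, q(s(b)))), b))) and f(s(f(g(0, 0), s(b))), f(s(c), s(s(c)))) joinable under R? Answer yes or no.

Reduce t₁ = g(c, cons(s(s(g(b, b))), cons(g(cons(cons(c, b), s(b)), cons(0, q(s(b)))), b))):
1. g(c, cons(s(s(g(b, b))), cons(g(cons(cons(c, b), s(b)), cons(0, q(s(b)))), b)))  →  cons(s(s(g(b, b))), cons(g(cons(cons(c, b), s(b)), cons(0, q(s(b)))), b))   [R4 at ε]
2. cons(s(s(g(b, b))), cons(g(cons(cons(c, b), s(b)), cons(0, q(s(b)))), b))  →  cons(s(s(b)), cons(g(cons(cons(c, b), s(b)), cons(0, q(s(b)))), b))   [R4 at 1.1.1]
3. cons(s(s(b)), cons(g(cons(cons(c, b), s(b)), cons(0, q(s(b)))), b))  →  cons(s(s(b)), cons(cons(0, q(s(b))), b))   [R4 at 2.1]
4. cons(s(s(b)), cons(cons(0, q(s(b))), b))  →  cons(s(s(b)), cons(cons(0, c), b))   [R6 at 2.1.2]

Reduce t₂ = f(s(f(g(0, 0), s(b))), f(s(c), s(s(c)))):
1. f(s(f(g(0, 0), s(b))), f(s(c), s(s(c))))  →  f(s(g(0, 0)), f(s(c), s(s(c))))   [R1 at 1.1]
2. f(s(g(0, 0)), f(s(c), s(s(c))))  →  f(s(0), f(s(c), s(s(c))))   [R4 at 1.1]
3. f(s(0), f(s(c), s(s(c))))  →  f(s(0), s(c))   [R1 at 2]
4. f(s(0), s(c))  →  s(0)   [R1 at ε]

no — NF(t₁) = cons(s(s(b)), cons(cons(0, c), b)), NF(t₂) = s(0)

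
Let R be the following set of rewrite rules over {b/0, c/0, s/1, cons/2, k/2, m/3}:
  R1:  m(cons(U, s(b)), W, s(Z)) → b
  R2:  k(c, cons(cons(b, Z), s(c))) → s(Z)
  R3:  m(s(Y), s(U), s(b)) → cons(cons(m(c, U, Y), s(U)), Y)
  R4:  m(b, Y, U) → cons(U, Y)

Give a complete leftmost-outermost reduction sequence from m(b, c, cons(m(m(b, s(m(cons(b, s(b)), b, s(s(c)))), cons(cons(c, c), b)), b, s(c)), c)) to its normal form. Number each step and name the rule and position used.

cons(cons(b, c), c)

1. m(b, c, cons(m(m(b, s(m(cons(b, s(b)), b, s(s(c)))), cons(cons(c, c), b)), b, s(c)), c))  →  cons(cons(m(m(b, s(m(cons(b, s(b)), b, s(s(c)))), cons(cons(c, c), b)), b, s(c)), c), c)   [R4 at ε]
2. cons(cons(m(m(b, s(m(cons(b, s(b)), b, s(s(c)))), cons(cons(c, c), b)), b, s(c)), c), c)  →  cons(cons(m(cons(cons(cons(c, c), b), s(m(cons(b, s(b)), b, s(s(c))))), b, s(c)), c), c)   [R4 at 1.1.1]
3. cons(cons(m(cons(cons(cons(c, c), b), s(m(cons(b, s(b)), b, s(s(c))))), b, s(c)), c), c)  →  cons(cons(m(cons(cons(cons(c, c), b), s(b)), b, s(c)), c), c)   [R1 at 1.1.1.2.1]
4. cons(cons(m(cons(cons(cons(c, c), b), s(b)), b, s(c)), c), c)  →  cons(cons(b, c), c)   [R1 at 1.1]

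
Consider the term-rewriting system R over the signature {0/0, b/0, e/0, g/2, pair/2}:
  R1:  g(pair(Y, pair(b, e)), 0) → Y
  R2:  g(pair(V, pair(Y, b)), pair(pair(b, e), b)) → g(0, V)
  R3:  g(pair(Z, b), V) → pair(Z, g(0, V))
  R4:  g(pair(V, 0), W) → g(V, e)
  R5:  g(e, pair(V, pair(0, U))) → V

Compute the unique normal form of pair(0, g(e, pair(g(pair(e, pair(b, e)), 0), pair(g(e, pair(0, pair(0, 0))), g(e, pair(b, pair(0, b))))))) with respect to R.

1. pair(0, g(e, pair(g(pair(e, pair(b, e)), 0), pair(g(e, pair(0, pair(0, 0))), g(e, pair(b, pair(0, b)))))))  →  pair(0, g(e, pair(e, pair(g(e, pair(0, pair(0, 0))), g(e, pair(b, pair(0, b)))))))   [R1 at 2.2.1]
2. pair(0, g(e, pair(e, pair(g(e, pair(0, pair(0, 0))), g(e, pair(b, pair(0, b)))))))  →  pair(0, g(e, pair(e, pair(0, g(e, pair(b, pair(0, b)))))))   [R5 at 2.2.2.1]
3. pair(0, g(e, pair(e, pair(0, g(e, pair(b, pair(0, b)))))))  →  pair(0, e)   [R5 at 2]

pair(0, e)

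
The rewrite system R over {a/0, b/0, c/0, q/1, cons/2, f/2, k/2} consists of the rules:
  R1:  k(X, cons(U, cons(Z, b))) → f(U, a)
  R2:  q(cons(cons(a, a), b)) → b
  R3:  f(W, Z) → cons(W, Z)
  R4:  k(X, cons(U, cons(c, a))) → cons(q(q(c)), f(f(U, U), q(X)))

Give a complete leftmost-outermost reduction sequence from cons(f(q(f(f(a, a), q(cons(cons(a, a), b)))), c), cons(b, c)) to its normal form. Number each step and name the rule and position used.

cons(cons(b, c), cons(b, c))

1. cons(f(q(f(f(a, a), q(cons(cons(a, a), b)))), c), cons(b, c))  →  cons(cons(q(f(f(a, a), q(cons(cons(a, a), b)))), c), cons(b, c))   [R3 at 1]
2. cons(cons(q(f(f(a, a), q(cons(cons(a, a), b)))), c), cons(b, c))  →  cons(cons(q(cons(f(a, a), q(cons(cons(a, a), b)))), c), cons(b, c))   [R3 at 1.1.1]
3. cons(cons(q(cons(f(a, a), q(cons(cons(a, a), b)))), c), cons(b, c))  →  cons(cons(q(cons(cons(a, a), q(cons(cons(a, a), b)))), c), cons(b, c))   [R3 at 1.1.1.1]
4. cons(cons(q(cons(cons(a, a), q(cons(cons(a, a), b)))), c), cons(b, c))  →  cons(cons(q(cons(cons(a, a), b)), c), cons(b, c))   [R2 at 1.1.1.2]
5. cons(cons(q(cons(cons(a, a), b)), c), cons(b, c))  →  cons(cons(b, c), cons(b, c))   [R2 at 1.1]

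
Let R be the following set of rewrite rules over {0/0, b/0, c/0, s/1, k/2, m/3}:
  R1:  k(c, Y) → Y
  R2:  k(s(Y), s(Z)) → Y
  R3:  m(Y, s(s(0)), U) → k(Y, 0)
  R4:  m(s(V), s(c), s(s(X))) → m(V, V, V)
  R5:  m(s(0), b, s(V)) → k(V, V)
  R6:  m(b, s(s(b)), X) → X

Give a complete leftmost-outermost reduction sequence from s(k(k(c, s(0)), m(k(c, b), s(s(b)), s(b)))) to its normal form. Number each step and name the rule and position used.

1. s(k(k(c, s(0)), m(k(c, b), s(s(b)), s(b))))  →  s(k(s(0), m(k(c, b), s(s(b)), s(b))))   [R1 at 1.1]
2. s(k(s(0), m(k(c, b), s(s(b)), s(b))))  →  s(k(s(0), m(b, s(s(b)), s(b))))   [R1 at 1.2.1]
3. s(k(s(0), m(b, s(s(b)), s(b))))  →  s(k(s(0), s(b)))   [R6 at 1.2]
4. s(k(s(0), s(b)))  →  s(0)   [R2 at 1]

s(0)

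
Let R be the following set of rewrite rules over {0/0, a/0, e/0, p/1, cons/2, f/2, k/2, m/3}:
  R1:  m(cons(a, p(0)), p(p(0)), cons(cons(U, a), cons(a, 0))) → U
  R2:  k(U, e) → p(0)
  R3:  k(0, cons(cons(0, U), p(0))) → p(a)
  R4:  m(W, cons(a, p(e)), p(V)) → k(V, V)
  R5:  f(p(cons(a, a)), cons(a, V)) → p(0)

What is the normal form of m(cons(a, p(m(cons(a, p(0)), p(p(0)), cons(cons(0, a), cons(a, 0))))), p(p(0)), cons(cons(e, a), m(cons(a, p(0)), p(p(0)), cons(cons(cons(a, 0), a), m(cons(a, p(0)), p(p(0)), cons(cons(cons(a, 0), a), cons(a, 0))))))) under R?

1. m(cons(a, p(m(cons(a, p(0)), p(p(0)), cons(cons(0, a), cons(a, 0))))), p(p(0)), cons(cons(e, a), m(cons(a, p(0)), p(p(0)), cons(cons(cons(a, 0), a), m(cons(a, p(0)), p(p(0)), cons(cons(cons(a, 0), a), cons(a, 0)))))))  →  m(cons(a, p(0)), p(p(0)), cons(cons(e, a), m(cons(a, p(0)), p(p(0)), cons(cons(cons(a, 0), a), m(cons(a, p(0)), p(p(0)), cons(cons(cons(a, 0), a), cons(a, 0)))))))   [R1 at 1.2.1]
2. m(cons(a, p(0)), p(p(0)), cons(cons(e, a), m(cons(a, p(0)), p(p(0)), cons(cons(cons(a, 0), a), m(cons(a, p(0)), p(p(0)), cons(cons(cons(a, 0), a), cons(a, 0)))))))  →  m(cons(a, p(0)), p(p(0)), cons(cons(e, a), m(cons(a, p(0)), p(p(0)), cons(cons(cons(a, 0), a), cons(a, 0)))))   [R1 at 3.2.3.2]
3. m(cons(a, p(0)), p(p(0)), cons(cons(e, a), m(cons(a, p(0)), p(p(0)), cons(cons(cons(a, 0), a), cons(a, 0)))))  →  m(cons(a, p(0)), p(p(0)), cons(cons(e, a), cons(a, 0)))   [R1 at 3.2]
4. m(cons(a, p(0)), p(p(0)), cons(cons(e, a), cons(a, 0)))  →  e   [R1 at ε]

e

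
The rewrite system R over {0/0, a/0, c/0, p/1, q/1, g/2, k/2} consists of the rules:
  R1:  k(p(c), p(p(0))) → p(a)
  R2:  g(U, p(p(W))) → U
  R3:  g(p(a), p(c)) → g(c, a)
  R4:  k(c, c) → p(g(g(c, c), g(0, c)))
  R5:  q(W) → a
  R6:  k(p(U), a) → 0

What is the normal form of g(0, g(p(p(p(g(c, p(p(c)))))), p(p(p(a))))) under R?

1. g(0, g(p(p(p(g(c, p(p(c)))))), p(p(p(a)))))  →  g(0, p(p(p(g(c, p(p(c)))))))   [R2 at 2]
2. g(0, p(p(p(g(c, p(p(c)))))))  →  0   [R2 at ε]

0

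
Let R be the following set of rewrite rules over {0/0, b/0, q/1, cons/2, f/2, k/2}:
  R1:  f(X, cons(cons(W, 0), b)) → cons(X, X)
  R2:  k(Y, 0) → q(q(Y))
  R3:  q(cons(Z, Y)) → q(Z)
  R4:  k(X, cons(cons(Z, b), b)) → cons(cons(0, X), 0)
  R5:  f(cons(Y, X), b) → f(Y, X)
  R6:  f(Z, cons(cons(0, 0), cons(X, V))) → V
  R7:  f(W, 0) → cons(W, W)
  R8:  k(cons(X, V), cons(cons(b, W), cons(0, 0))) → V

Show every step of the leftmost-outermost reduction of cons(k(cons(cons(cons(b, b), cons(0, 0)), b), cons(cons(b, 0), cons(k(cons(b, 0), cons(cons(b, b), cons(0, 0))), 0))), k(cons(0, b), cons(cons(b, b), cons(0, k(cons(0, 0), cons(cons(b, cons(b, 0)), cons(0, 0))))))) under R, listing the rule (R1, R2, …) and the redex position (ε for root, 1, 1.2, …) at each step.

cons(b, b)

1. cons(k(cons(cons(cons(b, b), cons(0, 0)), b), cons(cons(b, 0), cons(k(cons(b, 0), cons(cons(b, b), cons(0, 0))), 0))), k(cons(0, b), cons(cons(b, b), cons(0, k(cons(0, 0), cons(cons(b, cons(b, 0)), cons(0, 0)))))))  →  cons(k(cons(cons(cons(b, b), cons(0, 0)), b), cons(cons(b, 0), cons(0, 0))), k(cons(0, b), cons(cons(b, b), cons(0, k(cons(0, 0), cons(cons(b, cons(b, 0)), cons(0, 0)))))))   [R8 at 1.2.2.1]
2. cons(k(cons(cons(cons(b, b), cons(0, 0)), b), cons(cons(b, 0), cons(0, 0))), k(cons(0, b), cons(cons(b, b), cons(0, k(cons(0, 0), cons(cons(b, cons(b, 0)), cons(0, 0)))))))  →  cons(b, k(cons(0, b), cons(cons(b, b), cons(0, k(cons(0, 0), cons(cons(b, cons(b, 0)), cons(0, 0)))))))   [R8 at 1]
3. cons(b, k(cons(0, b), cons(cons(b, b), cons(0, k(cons(0, 0), cons(cons(b, cons(b, 0)), cons(0, 0)))))))  →  cons(b, k(cons(0, b), cons(cons(b, b), cons(0, 0))))   [R8 at 2.2.2.2]
4. cons(b, k(cons(0, b), cons(cons(b, b), cons(0, 0))))  →  cons(b, b)   [R8 at 2]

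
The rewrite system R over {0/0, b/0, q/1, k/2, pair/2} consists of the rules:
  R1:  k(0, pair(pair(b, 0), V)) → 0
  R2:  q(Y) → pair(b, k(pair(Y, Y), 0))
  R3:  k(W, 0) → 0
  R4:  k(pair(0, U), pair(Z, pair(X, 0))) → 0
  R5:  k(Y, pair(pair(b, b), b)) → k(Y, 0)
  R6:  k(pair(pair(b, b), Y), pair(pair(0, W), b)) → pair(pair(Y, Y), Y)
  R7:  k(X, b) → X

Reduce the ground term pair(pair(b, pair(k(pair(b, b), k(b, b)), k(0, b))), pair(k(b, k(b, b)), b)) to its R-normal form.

1. pair(pair(b, pair(k(pair(b, b), k(b, b)), k(0, b))), pair(k(b, k(b, b)), b))  →  pair(pair(b, pair(k(pair(b, b), b), k(0, b))), pair(k(b, k(b, b)), b))   [R7 at 1.2.1.2]
2. pair(pair(b, pair(k(pair(b, b), b), k(0, b))), pair(k(b, k(b, b)), b))  →  pair(pair(b, pair(pair(b, b), k(0, b))), pair(k(b, k(b, b)), b))   [R7 at 1.2.1]
3. pair(pair(b, pair(pair(b, b), k(0, b))), pair(k(b, k(b, b)), b))  →  pair(pair(b, pair(pair(b, b), 0)), pair(k(b, k(b, b)), b))   [R7 at 1.2.2]
4. pair(pair(b, pair(pair(b, b), 0)), pair(k(b, k(b, b)), b))  →  pair(pair(b, pair(pair(b, b), 0)), pair(k(b, b), b))   [R7 at 2.1.2]
5. pair(pair(b, pair(pair(b, b), 0)), pair(k(b, b), b))  →  pair(pair(b, pair(pair(b, b), 0)), pair(b, b))   [R7 at 2.1]

pair(pair(b, pair(pair(b, b), 0)), pair(b, b))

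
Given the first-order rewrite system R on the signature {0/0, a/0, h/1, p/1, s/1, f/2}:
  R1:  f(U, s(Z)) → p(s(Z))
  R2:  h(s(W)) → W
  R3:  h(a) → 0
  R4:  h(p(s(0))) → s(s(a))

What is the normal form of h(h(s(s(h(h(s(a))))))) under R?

0

1. h(h(s(s(h(h(s(a)))))))  →  h(s(h(h(s(a)))))   [R2 at 1]
2. h(s(h(h(s(a)))))  →  h(h(s(a)))   [R2 at ε]
3. h(h(s(a)))  →  h(a)   [R2 at 1]
4. h(a)  →  0   [R3 at ε]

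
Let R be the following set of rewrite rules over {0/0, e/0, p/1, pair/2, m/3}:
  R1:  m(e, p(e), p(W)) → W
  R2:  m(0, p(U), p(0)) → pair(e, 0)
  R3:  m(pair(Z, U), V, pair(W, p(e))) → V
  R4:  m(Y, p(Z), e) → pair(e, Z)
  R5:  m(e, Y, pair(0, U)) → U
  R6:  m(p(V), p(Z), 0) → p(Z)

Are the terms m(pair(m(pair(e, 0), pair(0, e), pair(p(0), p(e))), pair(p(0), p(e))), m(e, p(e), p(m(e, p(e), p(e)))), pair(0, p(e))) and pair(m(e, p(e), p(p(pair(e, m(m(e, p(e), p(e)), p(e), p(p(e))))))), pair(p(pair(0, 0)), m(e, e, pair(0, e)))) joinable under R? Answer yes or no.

Reduce t₁ = m(pair(m(pair(e, 0), pair(0, e), pair(p(0), p(e))), pair(p(0), p(e))), m(e, p(e), p(m(e, p(e), p(e)))), pair(0, p(e))):
1. m(pair(m(pair(e, 0), pair(0, e), pair(p(0), p(e))), pair(p(0), p(e))), m(e, p(e), p(m(e, p(e), p(e)))), pair(0, p(e)))  →  m(e, p(e), p(m(e, p(e), p(e))))   [R3 at ε]
2. m(e, p(e), p(m(e, p(e), p(e))))  →  m(e, p(e), p(e))   [R1 at ε]
3. m(e, p(e), p(e))  →  e   [R1 at ε]

Reduce t₂ = pair(m(e, p(e), p(p(pair(e, m(m(e, p(e), p(e)), p(e), p(p(e))))))), pair(p(pair(0, 0)), m(e, e, pair(0, e)))):
1. pair(m(e, p(e), p(p(pair(e, m(m(e, p(e), p(e)), p(e), p(p(e))))))), pair(p(pair(0, 0)), m(e, e, pair(0, e))))  →  pair(p(pair(e, m(m(e, p(e), p(e)), p(e), p(p(e))))), pair(p(pair(0, 0)), m(e, e, pair(0, e))))   [R1 at 1]
2. pair(p(pair(e, m(m(e, p(e), p(e)), p(e), p(p(e))))), pair(p(pair(0, 0)), m(e, e, pair(0, e))))  →  pair(p(pair(e, m(e, p(e), p(p(e))))), pair(p(pair(0, 0)), m(e, e, pair(0, e))))   [R1 at 1.1.2.1]
3. pair(p(pair(e, m(e, p(e), p(p(e))))), pair(p(pair(0, 0)), m(e, e, pair(0, e))))  →  pair(p(pair(e, p(e))), pair(p(pair(0, 0)), m(e, e, pair(0, e))))   [R1 at 1.1.2]
4. pair(p(pair(e, p(e))), pair(p(pair(0, 0)), m(e, e, pair(0, e))))  →  pair(p(pair(e, p(e))), pair(p(pair(0, 0)), e))   [R5 at 2.2]

no — NF(t₁) = e, NF(t₂) = pair(p(pair(e, p(e))), pair(p(pair(0, 0)), e))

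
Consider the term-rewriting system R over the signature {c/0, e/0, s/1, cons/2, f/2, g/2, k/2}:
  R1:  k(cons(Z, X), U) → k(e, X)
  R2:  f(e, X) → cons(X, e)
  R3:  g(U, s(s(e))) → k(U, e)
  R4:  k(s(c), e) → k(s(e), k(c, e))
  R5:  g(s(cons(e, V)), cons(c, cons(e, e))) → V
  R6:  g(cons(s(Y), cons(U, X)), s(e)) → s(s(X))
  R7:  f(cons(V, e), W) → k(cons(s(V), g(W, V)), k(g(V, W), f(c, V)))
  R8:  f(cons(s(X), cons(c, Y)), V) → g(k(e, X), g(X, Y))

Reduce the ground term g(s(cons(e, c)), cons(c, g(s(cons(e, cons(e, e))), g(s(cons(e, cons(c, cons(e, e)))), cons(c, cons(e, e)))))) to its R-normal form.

c

1. g(s(cons(e, c)), cons(c, g(s(cons(e, cons(e, e))), g(s(cons(e, cons(c, cons(e, e)))), cons(c, cons(e, e))))))  →  g(s(cons(e, c)), cons(c, g(s(cons(e, cons(e, e))), cons(c, cons(e, e)))))   [R5 at 2.2.2]
2. g(s(cons(e, c)), cons(c, g(s(cons(e, cons(e, e))), cons(c, cons(e, e)))))  →  g(s(cons(e, c)), cons(c, cons(e, e)))   [R5 at 2.2]
3. g(s(cons(e, c)), cons(c, cons(e, e)))  →  c   [R5 at ε]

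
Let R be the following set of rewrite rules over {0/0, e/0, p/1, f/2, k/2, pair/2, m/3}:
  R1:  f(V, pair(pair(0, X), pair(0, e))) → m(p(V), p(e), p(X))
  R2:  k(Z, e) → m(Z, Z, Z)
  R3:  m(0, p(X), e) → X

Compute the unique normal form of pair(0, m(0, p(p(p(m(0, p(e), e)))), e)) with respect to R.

pair(0, p(p(e)))

1. pair(0, m(0, p(p(p(m(0, p(e), e)))), e))  →  pair(0, p(p(m(0, p(e), e))))   [R3 at 2]
2. pair(0, p(p(m(0, p(e), e))))  →  pair(0, p(p(e)))   [R3 at 2.1.1]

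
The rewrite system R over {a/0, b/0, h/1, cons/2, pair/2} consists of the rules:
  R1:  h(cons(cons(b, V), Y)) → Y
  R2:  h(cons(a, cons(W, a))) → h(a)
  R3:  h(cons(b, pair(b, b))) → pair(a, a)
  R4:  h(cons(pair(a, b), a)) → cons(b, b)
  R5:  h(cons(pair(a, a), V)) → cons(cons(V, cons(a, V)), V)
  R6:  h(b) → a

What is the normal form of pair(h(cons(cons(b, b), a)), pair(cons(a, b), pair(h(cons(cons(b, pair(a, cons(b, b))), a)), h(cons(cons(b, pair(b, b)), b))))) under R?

pair(a, pair(cons(a, b), pair(a, b)))

1. pair(h(cons(cons(b, b), a)), pair(cons(a, b), pair(h(cons(cons(b, pair(a, cons(b, b))), a)), h(cons(cons(b, pair(b, b)), b)))))  →  pair(a, pair(cons(a, b), pair(h(cons(cons(b, pair(a, cons(b, b))), a)), h(cons(cons(b, pair(b, b)), b)))))   [R1 at 1]
2. pair(a, pair(cons(a, b), pair(h(cons(cons(b, pair(a, cons(b, b))), a)), h(cons(cons(b, pair(b, b)), b)))))  →  pair(a, pair(cons(a, b), pair(a, h(cons(cons(b, pair(b, b)), b)))))   [R1 at 2.2.1]
3. pair(a, pair(cons(a, b), pair(a, h(cons(cons(b, pair(b, b)), b)))))  →  pair(a, pair(cons(a, b), pair(a, b)))   [R1 at 2.2.2]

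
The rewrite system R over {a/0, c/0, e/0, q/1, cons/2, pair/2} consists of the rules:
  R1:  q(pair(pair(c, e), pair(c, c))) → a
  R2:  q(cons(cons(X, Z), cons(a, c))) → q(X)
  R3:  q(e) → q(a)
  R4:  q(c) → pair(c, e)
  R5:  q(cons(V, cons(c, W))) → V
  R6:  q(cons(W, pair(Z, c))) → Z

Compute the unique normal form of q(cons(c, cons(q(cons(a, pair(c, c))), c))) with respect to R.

c

1. q(cons(c, cons(q(cons(a, pair(c, c))), c)))  →  q(cons(c, cons(c, c)))   [R6 at 1.2.1]
2. q(cons(c, cons(c, c)))  →  c   [R5 at ε]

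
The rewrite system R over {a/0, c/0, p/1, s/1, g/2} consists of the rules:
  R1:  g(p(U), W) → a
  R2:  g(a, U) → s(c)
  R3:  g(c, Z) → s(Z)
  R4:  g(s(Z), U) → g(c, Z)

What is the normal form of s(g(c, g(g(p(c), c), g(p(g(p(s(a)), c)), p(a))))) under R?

s(s(s(c)))

1. s(g(c, g(g(p(c), c), g(p(g(p(s(a)), c)), p(a)))))  →  s(s(g(g(p(c), c), g(p(g(p(s(a)), c)), p(a)))))   [R3 at 1]
2. s(s(g(g(p(c), c), g(p(g(p(s(a)), c)), p(a)))))  →  s(s(g(a, g(p(g(p(s(a)), c)), p(a)))))   [R1 at 1.1.1]
3. s(s(g(a, g(p(g(p(s(a)), c)), p(a)))))  →  s(s(s(c)))   [R2 at 1.1]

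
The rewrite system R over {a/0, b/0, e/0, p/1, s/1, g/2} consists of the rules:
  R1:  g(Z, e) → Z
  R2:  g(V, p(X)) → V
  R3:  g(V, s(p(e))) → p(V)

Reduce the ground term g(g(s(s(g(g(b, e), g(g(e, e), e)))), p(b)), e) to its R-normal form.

1. g(g(s(s(g(g(b, e), g(g(e, e), e)))), p(b)), e)  →  g(s(s(g(g(b, e), g(g(e, e), e)))), p(b))   [R1 at ε]
2. g(s(s(g(g(b, e), g(g(e, e), e)))), p(b))  →  s(s(g(g(b, e), g(g(e, e), e))))   [R2 at ε]
3. s(s(g(g(b, e), g(g(e, e), e))))  →  s(s(g(b, g(g(e, e), e))))   [R1 at 1.1.1]
4. s(s(g(b, g(g(e, e), e))))  →  s(s(g(b, g(e, e))))   [R1 at 1.1.2]
5. s(s(g(b, g(e, e))))  →  s(s(g(b, e)))   [R1 at 1.1.2]
6. s(s(g(b, e)))  →  s(s(b))   [R1 at 1.1]

s(s(b))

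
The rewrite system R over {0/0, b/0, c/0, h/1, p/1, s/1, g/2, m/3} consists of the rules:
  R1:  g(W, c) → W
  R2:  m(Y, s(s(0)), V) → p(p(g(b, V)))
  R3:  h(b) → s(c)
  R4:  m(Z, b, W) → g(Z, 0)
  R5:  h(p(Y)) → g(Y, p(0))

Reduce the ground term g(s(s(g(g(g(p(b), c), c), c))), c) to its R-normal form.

s(s(p(b)))

1. g(s(s(g(g(g(p(b), c), c), c))), c)  →  s(s(g(g(g(p(b), c), c), c)))   [R1 at ε]
2. s(s(g(g(g(p(b), c), c), c)))  →  s(s(g(g(p(b), c), c)))   [R1 at 1.1]
3. s(s(g(g(p(b), c), c)))  →  s(s(g(p(b), c)))   [R1 at 1.1]
4. s(s(g(p(b), c)))  →  s(s(p(b)))   [R1 at 1.1]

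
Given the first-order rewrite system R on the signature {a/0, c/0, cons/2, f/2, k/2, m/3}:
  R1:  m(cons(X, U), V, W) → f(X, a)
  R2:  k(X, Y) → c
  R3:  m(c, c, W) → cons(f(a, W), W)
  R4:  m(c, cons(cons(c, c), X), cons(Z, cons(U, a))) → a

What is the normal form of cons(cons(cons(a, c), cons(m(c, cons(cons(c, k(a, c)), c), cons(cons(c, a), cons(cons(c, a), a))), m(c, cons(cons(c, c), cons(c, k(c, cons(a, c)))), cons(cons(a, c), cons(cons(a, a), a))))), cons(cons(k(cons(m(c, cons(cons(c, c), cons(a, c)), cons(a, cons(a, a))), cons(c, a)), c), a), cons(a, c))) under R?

1. cons(cons(cons(a, c), cons(m(c, cons(cons(c, k(a, c)), c), cons(cons(c, a), cons(cons(c, a), a))), m(c, cons(cons(c, c), cons(c, k(c, cons(a, c)))), cons(cons(a, c), cons(cons(a, a), a))))), cons(cons(k(cons(m(c, cons(cons(c, c), cons(a, c)), cons(a, cons(a, a))), cons(c, a)), c), a), cons(a, c)))  →  cons(cons(cons(a, c), cons(m(c, cons(cons(c, c), c), cons(cons(c, a), cons(cons(c, a), a))), m(c, cons(cons(c, c), cons(c, k(c, cons(a, c)))), cons(cons(a, c), cons(cons(a, a), a))))), cons(cons(k(cons(m(c, cons(cons(c, c), cons(a, c)), cons(a, cons(a, a))), cons(c, a)), c), a), cons(a, c)))   [R2 at 1.2.1.2.1.2]
2. cons(cons(cons(a, c), cons(m(c, cons(cons(c, c), c), cons(cons(c, a), cons(cons(c, a), a))), m(c, cons(cons(c, c), cons(c, k(c, cons(a, c)))), cons(cons(a, c), cons(cons(a, a), a))))), cons(cons(k(cons(m(c, cons(cons(c, c), cons(a, c)), cons(a, cons(a, a))), cons(c, a)), c), a), cons(a, c)))  →  cons(cons(cons(a, c), cons(a, m(c, cons(cons(c, c), cons(c, k(c, cons(a, c)))), cons(cons(a, c), cons(cons(a, a), a))))), cons(cons(k(cons(m(c, cons(cons(c, c), cons(a, c)), cons(a, cons(a, a))), cons(c, a)), c), a), cons(a, c)))   [R4 at 1.2.1]
3. cons(cons(cons(a, c), cons(a, m(c, cons(cons(c, c), cons(c, k(c, cons(a, c)))), cons(cons(a, c), cons(cons(a, a), a))))), cons(cons(k(cons(m(c, cons(cons(c, c), cons(a, c)), cons(a, cons(a, a))), cons(c, a)), c), a), cons(a, c)))  →  cons(cons(cons(a, c), cons(a, a)), cons(cons(k(cons(m(c, cons(cons(c, c), cons(a, c)), cons(a, cons(a, a))), cons(c, a)), c), a), cons(a, c)))   [R4 at 1.2.2]
4. cons(cons(cons(a, c), cons(a, a)), cons(cons(k(cons(m(c, cons(cons(c, c), cons(a, c)), cons(a, cons(a, a))), cons(c, a)), c), a), cons(a, c)))  →  cons(cons(cons(a, c), cons(a, a)), cons(cons(c, a), cons(a, c)))   [R2 at 2.1.1]

cons(cons(cons(a, c), cons(a, a)), cons(cons(c, a), cons(a, c)))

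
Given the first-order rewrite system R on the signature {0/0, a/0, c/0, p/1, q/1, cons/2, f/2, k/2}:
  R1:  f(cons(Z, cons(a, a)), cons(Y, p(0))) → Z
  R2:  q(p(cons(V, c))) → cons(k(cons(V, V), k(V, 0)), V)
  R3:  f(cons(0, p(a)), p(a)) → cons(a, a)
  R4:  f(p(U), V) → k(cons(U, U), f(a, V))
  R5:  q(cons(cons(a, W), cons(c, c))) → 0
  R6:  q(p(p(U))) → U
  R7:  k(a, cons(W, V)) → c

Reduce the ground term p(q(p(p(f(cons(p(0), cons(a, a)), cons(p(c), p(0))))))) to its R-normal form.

1. p(q(p(p(f(cons(p(0), cons(a, a)), cons(p(c), p(0)))))))  →  p(f(cons(p(0), cons(a, a)), cons(p(c), p(0))))   [R6 at 1]
2. p(f(cons(p(0), cons(a, a)), cons(p(c), p(0))))  →  p(p(0))   [R1 at 1]

p(p(0))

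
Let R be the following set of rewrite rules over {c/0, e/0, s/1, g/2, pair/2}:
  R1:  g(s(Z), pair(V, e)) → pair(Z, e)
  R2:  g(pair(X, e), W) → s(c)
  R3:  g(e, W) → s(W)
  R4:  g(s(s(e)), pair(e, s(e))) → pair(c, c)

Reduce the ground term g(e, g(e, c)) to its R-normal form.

s(s(c))

1. g(e, g(e, c))  →  s(g(e, c))   [R3 at ε]
2. s(g(e, c))  →  s(s(c))   [R3 at 1]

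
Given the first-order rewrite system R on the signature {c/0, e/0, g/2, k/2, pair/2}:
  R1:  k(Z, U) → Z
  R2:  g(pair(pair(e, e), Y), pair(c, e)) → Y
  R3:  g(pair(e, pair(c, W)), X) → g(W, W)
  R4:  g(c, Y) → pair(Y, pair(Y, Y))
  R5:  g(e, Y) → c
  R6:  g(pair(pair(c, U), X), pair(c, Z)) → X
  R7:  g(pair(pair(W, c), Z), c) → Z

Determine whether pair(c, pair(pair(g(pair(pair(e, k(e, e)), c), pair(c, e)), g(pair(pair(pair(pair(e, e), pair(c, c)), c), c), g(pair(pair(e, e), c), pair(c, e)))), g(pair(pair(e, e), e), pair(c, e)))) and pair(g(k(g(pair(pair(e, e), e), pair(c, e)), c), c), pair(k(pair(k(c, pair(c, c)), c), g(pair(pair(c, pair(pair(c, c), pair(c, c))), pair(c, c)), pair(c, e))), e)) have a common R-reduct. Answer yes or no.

Reduce t₁ = pair(c, pair(pair(g(pair(pair(e, k(e, e)), c), pair(c, e)), g(pair(pair(pair(pair(e, e), pair(c, c)), c), c), g(pair(pair(e, e), c), pair(c, e)))), g(pair(pair(e, e), e), pair(c, e)))):
1. pair(c, pair(pair(g(pair(pair(e, k(e, e)), c), pair(c, e)), g(pair(pair(pair(pair(e, e), pair(c, c)), c), c), g(pair(pair(e, e), c), pair(c, e)))), g(pair(pair(e, e), e), pair(c, e))))  →  pair(c, pair(pair(g(pair(pair(e, e), c), pair(c, e)), g(pair(pair(pair(pair(e, e), pair(c, c)), c), c), g(pair(pair(e, e), c), pair(c, e)))), g(pair(pair(e, e), e), pair(c, e))))   [R1 at 2.1.1.1.1.2]
2. pair(c, pair(pair(g(pair(pair(e, e), c), pair(c, e)), g(pair(pair(pair(pair(e, e), pair(c, c)), c), c), g(pair(pair(e, e), c), pair(c, e)))), g(pair(pair(e, e), e), pair(c, e))))  →  pair(c, pair(pair(c, g(pair(pair(pair(pair(e, e), pair(c, c)), c), c), g(pair(pair(e, e), c), pair(c, e)))), g(pair(pair(e, e), e), pair(c, e))))   [R2 at 2.1.1]
3. pair(c, pair(pair(c, g(pair(pair(pair(pair(e, e), pair(c, c)), c), c), g(pair(pair(e, e), c), pair(c, e)))), g(pair(pair(e, e), e), pair(c, e))))  →  pair(c, pair(pair(c, g(pair(pair(pair(pair(e, e), pair(c, c)), c), c), c)), g(pair(pair(e, e), e), pair(c, e))))   [R2 at 2.1.2.2]
4. pair(c, pair(pair(c, g(pair(pair(pair(pair(e, e), pair(c, c)), c), c), c)), g(pair(pair(e, e), e), pair(c, e))))  →  pair(c, pair(pair(c, c), g(pair(pair(e, e), e), pair(c, e))))   [R7 at 2.1.2]
5. pair(c, pair(pair(c, c), g(pair(pair(e, e), e), pair(c, e))))  →  pair(c, pair(pair(c, c), e))   [R2 at 2.2]

Reduce t₂ = pair(g(k(g(pair(pair(e, e), e), pair(c, e)), c), c), pair(k(pair(k(c, pair(c, c)), c), g(pair(pair(c, pair(pair(c, c), pair(c, c))), pair(c, c)), pair(c, e))), e)):
1. pair(g(k(g(pair(pair(e, e), e), pair(c, e)), c), c), pair(k(pair(k(c, pair(c, c)), c), g(pair(pair(c, pair(pair(c, c), pair(c, c))), pair(c, c)), pair(c, e))), e))  →  pair(g(g(pair(pair(e, e), e), pair(c, e)), c), pair(k(pair(k(c, pair(c, c)), c), g(pair(pair(c, pair(pair(c, c), pair(c, c))), pair(c, c)), pair(c, e))), e))   [R1 at 1.1]
2. pair(g(g(pair(pair(e, e), e), pair(c, e)), c), pair(k(pair(k(c, pair(c, c)), c), g(pair(pair(c, pair(pair(c, c), pair(c, c))), pair(c, c)), pair(c, e))), e))  →  pair(g(e, c), pair(k(pair(k(c, pair(c, c)), c), g(pair(pair(c, pair(pair(c, c), pair(c, c))), pair(c, c)), pair(c, e))), e))   [R2 at 1.1]
3. pair(g(e, c), pair(k(pair(k(c, pair(c, c)), c), g(pair(pair(c, pair(pair(c, c), pair(c, c))), pair(c, c)), pair(c, e))), e))  →  pair(c, pair(k(pair(k(c, pair(c, c)), c), g(pair(pair(c, pair(pair(c, c), pair(c, c))), pair(c, c)), pair(c, e))), e))   [R5 at 1]
4. pair(c, pair(k(pair(k(c, pair(c, c)), c), g(pair(pair(c, pair(pair(c, c), pair(c, c))), pair(c, c)), pair(c, e))), e))  →  pair(c, pair(pair(k(c, pair(c, c)), c), e))   [R1 at 2.1]
5. pair(c, pair(pair(k(c, pair(c, c)), c), e))  →  pair(c, pair(pair(c, c), e))   [R1 at 2.1.1]

yes — NF(t₁) = pair(c, pair(pair(c, c), e)), NF(t₂) = pair(c, pair(pair(c, c), e))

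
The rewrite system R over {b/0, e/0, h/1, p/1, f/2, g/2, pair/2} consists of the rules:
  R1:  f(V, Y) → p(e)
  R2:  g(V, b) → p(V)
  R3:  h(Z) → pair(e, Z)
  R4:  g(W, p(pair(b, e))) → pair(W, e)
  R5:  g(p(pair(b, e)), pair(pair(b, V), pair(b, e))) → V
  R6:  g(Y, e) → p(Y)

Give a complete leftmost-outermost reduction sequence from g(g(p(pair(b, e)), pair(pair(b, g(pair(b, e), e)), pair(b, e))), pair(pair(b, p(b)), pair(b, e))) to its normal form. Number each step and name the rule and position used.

1. g(g(p(pair(b, e)), pair(pair(b, g(pair(b, e), e)), pair(b, e))), pair(pair(b, p(b)), pair(b, e)))  →  g(g(pair(b, e), e), pair(pair(b, p(b)), pair(b, e)))   [R5 at 1]
2. g(g(pair(b, e), e), pair(pair(b, p(b)), pair(b, e)))  →  g(p(pair(b, e)), pair(pair(b, p(b)), pair(b, e)))   [R6 at 1]
3. g(p(pair(b, e)), pair(pair(b, p(b)), pair(b, e)))  →  p(b)   [R5 at ε]

p(b)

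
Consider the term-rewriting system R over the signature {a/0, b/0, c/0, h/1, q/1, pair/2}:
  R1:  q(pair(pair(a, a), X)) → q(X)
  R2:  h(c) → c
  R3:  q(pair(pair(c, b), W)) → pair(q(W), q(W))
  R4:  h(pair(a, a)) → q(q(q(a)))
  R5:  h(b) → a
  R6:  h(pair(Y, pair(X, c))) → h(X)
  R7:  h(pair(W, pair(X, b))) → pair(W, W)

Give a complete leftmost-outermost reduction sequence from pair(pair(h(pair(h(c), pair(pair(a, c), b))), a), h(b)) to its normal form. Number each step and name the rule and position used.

1. pair(pair(h(pair(h(c), pair(pair(a, c), b))), a), h(b))  →  pair(pair(pair(h(c), h(c)), a), h(b))   [R7 at 1.1]
2. pair(pair(pair(h(c), h(c)), a), h(b))  →  pair(pair(pair(c, h(c)), a), h(b))   [R2 at 1.1.1]
3. pair(pair(pair(c, h(c)), a), h(b))  →  pair(pair(pair(c, c), a), h(b))   [R2 at 1.1.2]
4. pair(pair(pair(c, c), a), h(b))  →  pair(pair(pair(c, c), a), a)   [R5 at 2]

pair(pair(pair(c, c), a), a)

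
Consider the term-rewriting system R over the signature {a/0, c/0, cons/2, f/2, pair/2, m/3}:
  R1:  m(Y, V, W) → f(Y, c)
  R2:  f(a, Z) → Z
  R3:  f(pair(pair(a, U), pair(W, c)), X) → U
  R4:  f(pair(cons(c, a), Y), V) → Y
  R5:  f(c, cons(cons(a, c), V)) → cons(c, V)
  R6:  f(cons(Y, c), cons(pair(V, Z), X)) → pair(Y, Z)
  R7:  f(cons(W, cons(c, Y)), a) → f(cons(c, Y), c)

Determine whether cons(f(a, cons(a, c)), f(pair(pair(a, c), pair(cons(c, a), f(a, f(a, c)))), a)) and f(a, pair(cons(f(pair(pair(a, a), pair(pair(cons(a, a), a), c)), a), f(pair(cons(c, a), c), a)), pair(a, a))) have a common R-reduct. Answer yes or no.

Reduce t₁ = cons(f(a, cons(a, c)), f(pair(pair(a, c), pair(cons(c, a), f(a, f(a, c)))), a)):
1. cons(f(a, cons(a, c)), f(pair(pair(a, c), pair(cons(c, a), f(a, f(a, c)))), a))  →  cons(cons(a, c), f(pair(pair(a, c), pair(cons(c, a), f(a, f(a, c)))), a))   [R2 at 1]
2. cons(cons(a, c), f(pair(pair(a, c), pair(cons(c, a), f(a, f(a, c)))), a))  →  cons(cons(a, c), f(pair(pair(a, c), pair(cons(c, a), f(a, c))), a))   [R2 at 2.1.2.2]
3. cons(cons(a, c), f(pair(pair(a, c), pair(cons(c, a), f(a, c))), a))  →  cons(cons(a, c), f(pair(pair(a, c), pair(cons(c, a), c)), a))   [R2 at 2.1.2.2]
4. cons(cons(a, c), f(pair(pair(a, c), pair(cons(c, a), c)), a))  →  cons(cons(a, c), c)   [R3 at 2]

Reduce t₂ = f(a, pair(cons(f(pair(pair(a, a), pair(pair(cons(a, a), a), c)), a), f(pair(cons(c, a), c), a)), pair(a, a))):
1. f(a, pair(cons(f(pair(pair(a, a), pair(pair(cons(a, a), a), c)), a), f(pair(cons(c, a), c), a)), pair(a, a)))  →  pair(cons(f(pair(pair(a, a), pair(pair(cons(a, a), a), c)), a), f(pair(cons(c, a), c), a)), pair(a, a))   [R2 at ε]
2. pair(cons(f(pair(pair(a, a), pair(pair(cons(a, a), a), c)), a), f(pair(cons(c, a), c), a)), pair(a, a))  →  pair(cons(a, f(pair(cons(c, a), c), a)), pair(a, a))   [R3 at 1.1]
3. pair(cons(a, f(pair(cons(c, a), c), a)), pair(a, a))  →  pair(cons(a, c), pair(a, a))   [R4 at 1.2]

no — NF(t₁) = cons(cons(a, c), c), NF(t₂) = pair(cons(a, c), pair(a, a))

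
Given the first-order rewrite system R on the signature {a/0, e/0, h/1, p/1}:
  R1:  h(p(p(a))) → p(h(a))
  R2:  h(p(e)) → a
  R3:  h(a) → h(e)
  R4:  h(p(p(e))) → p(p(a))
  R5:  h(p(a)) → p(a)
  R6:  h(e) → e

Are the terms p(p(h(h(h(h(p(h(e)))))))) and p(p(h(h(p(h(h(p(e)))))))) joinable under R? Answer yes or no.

yes — NF(t₁) = p(p(e)), NF(t₂) = p(p(e))

Reduce t₁ = p(p(h(h(h(h(p(h(e)))))))):
1. p(p(h(h(h(h(p(h(e))))))))  →  p(p(h(h(h(h(p(e)))))))   [R6 at 1.1.1.1.1.1.1]
2. p(p(h(h(h(h(p(e)))))))  →  p(p(h(h(h(a)))))   [R2 at 1.1.1.1.1]
3. p(p(h(h(h(a)))))  →  p(p(h(h(h(e)))))   [R3 at 1.1.1.1]
4. p(p(h(h(h(e)))))  →  p(p(h(h(e))))   [R6 at 1.1.1.1]
5. p(p(h(h(e))))  →  p(p(h(e)))   [R6 at 1.1.1]
6. p(p(h(e)))  →  p(p(e))   [R6 at 1.1]

Reduce t₂ = p(p(h(h(p(h(h(p(e)))))))):
1. p(p(h(h(p(h(h(p(e))))))))  →  p(p(h(h(p(h(a))))))   [R2 at 1.1.1.1.1.1]
2. p(p(h(h(p(h(a))))))  →  p(p(h(h(p(h(e))))))   [R3 at 1.1.1.1.1]
3. p(p(h(h(p(h(e))))))  →  p(p(h(h(p(e)))))   [R6 at 1.1.1.1.1]
4. p(p(h(h(p(e)))))  →  p(p(h(a)))   [R2 at 1.1.1]
5. p(p(h(a)))  →  p(p(h(e)))   [R3 at 1.1]
6. p(p(h(e)))  →  p(p(e))   [R6 at 1.1]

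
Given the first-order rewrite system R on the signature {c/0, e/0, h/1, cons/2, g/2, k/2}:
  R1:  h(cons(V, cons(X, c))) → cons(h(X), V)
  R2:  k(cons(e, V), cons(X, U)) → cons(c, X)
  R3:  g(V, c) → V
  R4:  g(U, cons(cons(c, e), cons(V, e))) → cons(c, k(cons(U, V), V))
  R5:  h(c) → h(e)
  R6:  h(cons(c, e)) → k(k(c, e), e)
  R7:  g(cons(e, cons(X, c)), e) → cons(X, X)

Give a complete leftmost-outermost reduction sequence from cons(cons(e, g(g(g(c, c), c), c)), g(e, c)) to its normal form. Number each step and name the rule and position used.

1. cons(cons(e, g(g(g(c, c), c), c)), g(e, c))  →  cons(cons(e, g(g(c, c), c)), g(e, c))   [R3 at 1.2]
2. cons(cons(e, g(g(c, c), c)), g(e, c))  →  cons(cons(e, g(c, c)), g(e, c))   [R3 at 1.2]
3. cons(cons(e, g(c, c)), g(e, c))  →  cons(cons(e, c), g(e, c))   [R3 at 1.2]
4. cons(cons(e, c), g(e, c))  →  cons(cons(e, c), e)   [R3 at 2]

cons(cons(e, c), e)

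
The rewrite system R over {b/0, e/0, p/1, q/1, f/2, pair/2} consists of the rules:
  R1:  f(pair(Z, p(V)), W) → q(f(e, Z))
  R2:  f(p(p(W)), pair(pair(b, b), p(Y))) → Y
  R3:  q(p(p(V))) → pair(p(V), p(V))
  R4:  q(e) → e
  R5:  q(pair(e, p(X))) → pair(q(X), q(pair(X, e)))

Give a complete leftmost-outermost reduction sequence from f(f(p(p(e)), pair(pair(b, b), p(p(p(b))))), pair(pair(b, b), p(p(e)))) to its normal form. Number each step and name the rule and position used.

1. f(f(p(p(e)), pair(pair(b, b), p(p(p(b))))), pair(pair(b, b), p(p(e))))  →  f(p(p(b)), pair(pair(b, b), p(p(e))))   [R2 at 1]
2. f(p(p(b)), pair(pair(b, b), p(p(e))))  →  p(e)   [R2 at ε]

p(e)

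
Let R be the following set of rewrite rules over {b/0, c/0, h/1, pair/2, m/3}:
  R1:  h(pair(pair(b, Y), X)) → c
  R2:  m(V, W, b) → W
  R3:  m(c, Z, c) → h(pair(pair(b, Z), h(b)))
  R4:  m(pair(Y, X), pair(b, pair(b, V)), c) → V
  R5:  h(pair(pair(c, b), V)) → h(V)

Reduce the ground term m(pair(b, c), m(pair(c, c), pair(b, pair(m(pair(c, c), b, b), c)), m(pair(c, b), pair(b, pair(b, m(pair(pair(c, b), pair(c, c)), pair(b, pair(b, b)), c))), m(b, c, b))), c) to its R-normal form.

c

1. m(pair(b, c), m(pair(c, c), pair(b, pair(m(pair(c, c), b, b), c)), m(pair(c, b), pair(b, pair(b, m(pair(pair(c, b), pair(c, c)), pair(b, pair(b, b)), c))), m(b, c, b))), c)  →  m(pair(b, c), m(pair(c, c), pair(b, pair(b, c)), m(pair(c, b), pair(b, pair(b, m(pair(pair(c, b), pair(c, c)), pair(b, pair(b, b)), c))), m(b, c, b))), c)   [R2 at 2.2.2.1]
2. m(pair(b, c), m(pair(c, c), pair(b, pair(b, c)), m(pair(c, b), pair(b, pair(b, m(pair(pair(c, b), pair(c, c)), pair(b, pair(b, b)), c))), m(b, c, b))), c)  →  m(pair(b, c), m(pair(c, c), pair(b, pair(b, c)), m(pair(c, b), pair(b, pair(b, b)), m(b, c, b))), c)   [R4 at 2.3.2.2.2]
3. m(pair(b, c), m(pair(c, c), pair(b, pair(b, c)), m(pair(c, b), pair(b, pair(b, b)), m(b, c, b))), c)  →  m(pair(b, c), m(pair(c, c), pair(b, pair(b, c)), m(pair(c, b), pair(b, pair(b, b)), c)), c)   [R2 at 2.3.3]
4. m(pair(b, c), m(pair(c, c), pair(b, pair(b, c)), m(pair(c, b), pair(b, pair(b, b)), c)), c)  →  m(pair(b, c), m(pair(c, c), pair(b, pair(b, c)), b), c)   [R4 at 2.3]
5. m(pair(b, c), m(pair(c, c), pair(b, pair(b, c)), b), c)  →  m(pair(b, c), pair(b, pair(b, c)), c)   [R2 at 2]
6. m(pair(b, c), pair(b, pair(b, c)), c)  →  c   [R4 at ε]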